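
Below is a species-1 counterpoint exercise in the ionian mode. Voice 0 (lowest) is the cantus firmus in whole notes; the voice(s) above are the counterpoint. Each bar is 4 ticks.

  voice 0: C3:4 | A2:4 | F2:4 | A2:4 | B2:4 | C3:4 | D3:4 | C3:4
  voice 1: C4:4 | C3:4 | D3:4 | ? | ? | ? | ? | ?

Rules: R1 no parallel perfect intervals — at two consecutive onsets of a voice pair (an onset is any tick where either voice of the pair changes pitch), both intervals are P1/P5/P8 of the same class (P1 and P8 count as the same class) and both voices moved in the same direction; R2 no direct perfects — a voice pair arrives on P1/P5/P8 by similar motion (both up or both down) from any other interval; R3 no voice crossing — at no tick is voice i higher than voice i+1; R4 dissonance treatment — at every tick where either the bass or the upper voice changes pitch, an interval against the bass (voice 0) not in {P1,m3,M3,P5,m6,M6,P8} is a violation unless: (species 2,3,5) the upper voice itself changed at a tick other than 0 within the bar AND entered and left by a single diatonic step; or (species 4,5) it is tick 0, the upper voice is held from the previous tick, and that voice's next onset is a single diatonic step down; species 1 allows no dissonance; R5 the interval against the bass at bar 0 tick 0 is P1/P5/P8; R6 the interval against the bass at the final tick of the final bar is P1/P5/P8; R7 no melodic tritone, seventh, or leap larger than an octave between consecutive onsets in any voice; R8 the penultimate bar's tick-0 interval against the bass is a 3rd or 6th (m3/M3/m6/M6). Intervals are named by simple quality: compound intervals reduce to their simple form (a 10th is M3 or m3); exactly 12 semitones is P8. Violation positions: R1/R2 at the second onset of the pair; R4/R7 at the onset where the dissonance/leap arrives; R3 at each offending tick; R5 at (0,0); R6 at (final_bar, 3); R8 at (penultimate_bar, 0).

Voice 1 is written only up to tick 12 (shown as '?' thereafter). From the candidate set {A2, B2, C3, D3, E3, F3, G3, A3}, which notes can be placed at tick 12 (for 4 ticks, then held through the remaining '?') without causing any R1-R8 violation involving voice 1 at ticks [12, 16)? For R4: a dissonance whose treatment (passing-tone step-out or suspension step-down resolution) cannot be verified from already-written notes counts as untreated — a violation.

A2: legal
B2: violates R4
C3: legal
D3: violates R4
E3: violates R2
F3: legal
G3: violates R4
A3: violates R2

{A2, C3, F3}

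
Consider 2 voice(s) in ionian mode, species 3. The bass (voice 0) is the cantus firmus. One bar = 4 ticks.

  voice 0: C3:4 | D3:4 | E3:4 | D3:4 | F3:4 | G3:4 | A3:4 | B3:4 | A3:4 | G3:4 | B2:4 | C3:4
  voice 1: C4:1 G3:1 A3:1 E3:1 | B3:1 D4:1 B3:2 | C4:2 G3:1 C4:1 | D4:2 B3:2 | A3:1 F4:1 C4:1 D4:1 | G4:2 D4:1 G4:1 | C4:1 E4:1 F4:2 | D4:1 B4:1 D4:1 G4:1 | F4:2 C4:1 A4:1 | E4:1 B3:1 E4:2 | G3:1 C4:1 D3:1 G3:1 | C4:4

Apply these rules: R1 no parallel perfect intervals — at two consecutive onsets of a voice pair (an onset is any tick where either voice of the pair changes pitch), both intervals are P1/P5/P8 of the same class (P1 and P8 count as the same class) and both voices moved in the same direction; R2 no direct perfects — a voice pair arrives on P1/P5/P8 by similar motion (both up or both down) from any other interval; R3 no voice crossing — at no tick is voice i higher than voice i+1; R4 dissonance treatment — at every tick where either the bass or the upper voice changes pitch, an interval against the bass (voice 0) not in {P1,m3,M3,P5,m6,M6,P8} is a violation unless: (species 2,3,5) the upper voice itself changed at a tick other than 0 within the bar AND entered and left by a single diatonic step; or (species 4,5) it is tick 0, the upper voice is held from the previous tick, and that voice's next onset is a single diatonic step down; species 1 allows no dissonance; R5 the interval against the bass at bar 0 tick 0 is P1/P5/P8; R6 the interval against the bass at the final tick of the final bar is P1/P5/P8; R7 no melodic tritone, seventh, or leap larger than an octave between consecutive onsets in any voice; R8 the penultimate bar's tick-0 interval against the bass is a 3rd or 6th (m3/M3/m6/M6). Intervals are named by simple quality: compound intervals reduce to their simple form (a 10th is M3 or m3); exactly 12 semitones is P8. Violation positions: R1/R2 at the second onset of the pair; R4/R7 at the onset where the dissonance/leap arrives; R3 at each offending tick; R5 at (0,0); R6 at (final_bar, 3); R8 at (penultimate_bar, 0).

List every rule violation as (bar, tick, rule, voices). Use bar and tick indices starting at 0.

bar 0: v0=C3 v1=C4 downbeat P8
bar 1: v0=D3 v1=B3 downbeat M6
bar 2: v0=E3 v1=C4 downbeat m6
bar 3: v0=D3 v1=D4 downbeat P8
bar 4: v0=F3 v1=A3 downbeat M3
bar 5: v0=G3 v1=G4 downbeat P8
bar 6: v0=A3 v1=C4 downbeat m3
bar 7: v0=B3 v1=D4 downbeat m3
bar 8: v0=A3 v1=F4 downbeat m6
bar 9: v0=G3 v1=E4 downbeat M6
bar 10: v0=B2 v1=G3 downbeat m6
bar 11: v0=C3 v1=C4 downbeat P8
  -> R2 @ bar 5 tick 0 v(0, 1): F3/D4 M6 -> G3/G4 P8 similar
  -> R4 @ bar 10 tick 1 v(0, 1): B2/C4 m2 untreated
  -> R7 @ bar 10 tick 2 v(1,): C4->D3 leap 10st
  -> R2 @ bar 11 tick 0 v(0, 1): B2/G3 m6 -> C3/C4 P8 similar

(5, 0, R2, (0, 1))
(10, 1, R4, (0, 1))
(10, 2, R7, (1,))
(11, 0, R2, (0, 1))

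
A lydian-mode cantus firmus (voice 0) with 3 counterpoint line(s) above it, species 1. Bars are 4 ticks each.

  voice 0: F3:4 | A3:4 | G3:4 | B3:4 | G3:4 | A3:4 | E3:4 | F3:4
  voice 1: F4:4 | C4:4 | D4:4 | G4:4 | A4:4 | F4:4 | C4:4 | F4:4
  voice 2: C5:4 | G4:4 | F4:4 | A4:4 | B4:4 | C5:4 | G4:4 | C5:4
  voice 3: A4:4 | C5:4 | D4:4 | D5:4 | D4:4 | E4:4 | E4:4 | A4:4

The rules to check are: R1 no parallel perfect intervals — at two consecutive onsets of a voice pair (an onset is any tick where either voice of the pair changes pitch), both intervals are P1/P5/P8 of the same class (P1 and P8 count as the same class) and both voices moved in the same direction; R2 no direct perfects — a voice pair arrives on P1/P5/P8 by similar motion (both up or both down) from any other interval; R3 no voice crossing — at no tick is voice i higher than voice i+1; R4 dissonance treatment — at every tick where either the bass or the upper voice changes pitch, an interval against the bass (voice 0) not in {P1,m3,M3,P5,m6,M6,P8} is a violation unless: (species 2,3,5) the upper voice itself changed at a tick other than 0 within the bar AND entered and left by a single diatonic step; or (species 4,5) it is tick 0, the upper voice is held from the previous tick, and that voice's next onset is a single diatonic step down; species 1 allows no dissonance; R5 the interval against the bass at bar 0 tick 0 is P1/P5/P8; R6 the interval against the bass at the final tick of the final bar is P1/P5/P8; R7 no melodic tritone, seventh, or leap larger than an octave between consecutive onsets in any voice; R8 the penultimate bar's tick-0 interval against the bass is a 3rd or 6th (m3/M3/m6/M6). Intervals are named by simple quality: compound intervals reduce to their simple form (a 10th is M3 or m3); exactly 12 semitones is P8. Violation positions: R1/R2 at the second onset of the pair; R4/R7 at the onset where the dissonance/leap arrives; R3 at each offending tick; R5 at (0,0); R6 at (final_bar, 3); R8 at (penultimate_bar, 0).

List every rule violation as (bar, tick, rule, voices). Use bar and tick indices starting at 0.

bar 0: v0=F3 v1=F4 v2=C5 v3=A4 downbeat M3
bar 1: v0=A3 v1=C4 v2=G4 v3=C5 downbeat m3
bar 2: v0=G3 v1=D4 v2=F4 v3=D4 downbeat P5
bar 3: v0=B3 v1=G4 v2=A4 v3=D5 downbeat m3
bar 4: v0=G3 v1=A4 v2=B4 v3=D4 downbeat P5
bar 5: v0=A3 v1=F4 v2=C5 v3=E4 downbeat P5
bar 6: v0=E3 v1=C4 v2=G4 v3=E4 downbeat P8
bar 7: v0=F3 v1=F4 v2=C5 v3=A4 downbeat M3
  -> R3 @ bar 0 tick 0 v(2, 3): C5 above A4
  -> R5 @ bar 0 tick 0 v(0, 3): opens on M3
  -> R3 @ bar 0 tick 1 v(2, 3): C5 above A4
  -> R3 @ bar 0 tick 2 v(2, 3): C5 above A4
  -> R3 @ bar 0 tick 3 v(2, 3): C5 above A4
  -> R1 @ bar 1 tick 0 v(1, 2): F4/C5 P5 -> C4/G4 P5 similar
  -> R4 @ bar 1 tick 0 v(0, 2): A3/G4 m7 untreated
  -> R2 @ bar 2 tick 0 v(0, 3): A3/C5 m3 -> G3/D4 P5 similar
  -> R3 @ bar 2 tick 0 v(2, 3): F4 above D4
  -> R4 @ bar 2 tick 0 v(0, 2): G3/F4 m7 untreated
  -> R7 @ bar 2 tick 0 v(3,): C5->D4 leap 10st
  -> R3 @ bar 2 tick 1 v(2, 3): F4 above D4
  -> R3 @ bar 2 tick 2 v(2, 3): F4 above D4
  -> R3 @ bar 2 tick 3 v(2, 3): F4 above D4
  -> R2 @ bar 3 tick 0 v(1, 3): D4/D4 P1 -> G4/D5 P5 similar
  -> R4 @ bar 3 tick 0 v(0, 2): B3/A4 m7 untreated
  -> R2 @ bar 4 tick 0 v(0, 3): B3/D5 m3 -> G3/D4 P5 similar
  -> R3 @ bar 4 tick 0 v(2, 3): B4 above D4
  -> R4 @ bar 4 tick 0 v(0, 1): G3/A4 M2 untreated
  -> R3 @ bar 4 tick 1 v(2, 3): B4 above D4
  -> R3 @ bar 4 tick 2 v(2, 3): B4 above D4
  -> R3 @ bar 4 tick 3 v(2, 3): B4 above D4
  -> R1 @ bar 5 tick 0 v(0, 3): G3/D4 P5 -> A3/E4 P5 similar
  -> R3 @ bar 5 tick 0 v(2, 3): C5 above E4
  -> R3 @ bar 5 tick 1 v(2, 3): C5 above E4
  -> R3 @ bar 5 tick 2 v(2, 3): C5 above E4
  -> R3 @ bar 5 tick 3 v(2, 3): C5 above E4
  -> R1 @ bar 6 tick 0 v(1, 2): F4/C5 P5 -> C4/G4 P5 similar
  -> R3 @ bar 6 tick 0 v(2, 3): G4 above E4
  -> R8 @ bar 6 tick 0 v(0, 3): penult P8 not 3rd/6th
  -> R3 @ bar 6 tick 1 v(2, 3): G4 above E4
  -> R3 @ bar 6 tick 2 v(2, 3): G4 above E4
  -> R3 @ bar 6 tick 3 v(2, 3): G4 above E4
  -> R1 @ bar 7 tick 0 v(1, 2): C4/G4 P5 -> F4/C5 P5 similar
  -> R2 @ bar 7 tick 0 v(0, 1): E3/C4 m6 -> F3/F4 P8 similar
  -> R2 @ bar 7 tick 0 v(0, 2): E3/G4 m3 -> F3/C5 P5 similar
  -> R3 @ bar 7 tick 0 v(2, 3): C5 above A4
  -> R3 @ bar 7 tick 1 v(2, 3): C5 above A4
  -> R3 @ bar 7 tick 2 v(2, 3): C5 above A4
  -> R3 @ bar 7 tick 3 v(2, 3): C5 above A4
  -> R6 @ bar 7 tick 3 v(0, 3): closes on M3

(0, 0, R3, (2, 3))
(0, 0, R5, (0, 3))
(0, 1, R3, (2, 3))
(0, 2, R3, (2, 3))
(0, 3, R3, (2, 3))
(1, 0, R1, (1, 2))
(1, 0, R4, (0, 2))
(2, 0, R2, (0, 3))
(2, 0, R3, (2, 3))
(2, 0, R4, (0, 2))
(2, 0, R7, (3,))
(2, 1, R3, (2, 3))
(2, 2, R3, (2, 3))
(2, 3, R3, (2, 3))
(3, 0, R2, (1, 3))
(3, 0, R4, (0, 2))
(4, 0, R2, (0, 3))
(4, 0, R3, (2, 3))
(4, 0, R4, (0, 1))
(4, 1, R3, (2, 3))
(4, 2, R3, (2, 3))
(4, 3, R3, (2, 3))
(5, 0, R1, (0, 3))
(5, 0, R3, (2, 3))
(5, 1, R3, (2, 3))
(5, 2, R3, (2, 3))
(5, 3, R3, (2, 3))
(6, 0, R1, (1, 2))
(6, 0, R3, (2, 3))
(6, 0, R8, (0, 3))
(6, 1, R3, (2, 3))
(6, 2, R3, (2, 3))
(6, 3, R3, (2, 3))
(7, 0, R1, (1, 2))
(7, 0, R2, (0, 1))
(7, 0, R2, (0, 2))
(7, 0, R3, (2, 3))
(7, 1, R3, (2, 3))
(7, 2, R3, (2, 3))
(7, 3, R3, (2, 3))
(7, 3, R6, (0, 3))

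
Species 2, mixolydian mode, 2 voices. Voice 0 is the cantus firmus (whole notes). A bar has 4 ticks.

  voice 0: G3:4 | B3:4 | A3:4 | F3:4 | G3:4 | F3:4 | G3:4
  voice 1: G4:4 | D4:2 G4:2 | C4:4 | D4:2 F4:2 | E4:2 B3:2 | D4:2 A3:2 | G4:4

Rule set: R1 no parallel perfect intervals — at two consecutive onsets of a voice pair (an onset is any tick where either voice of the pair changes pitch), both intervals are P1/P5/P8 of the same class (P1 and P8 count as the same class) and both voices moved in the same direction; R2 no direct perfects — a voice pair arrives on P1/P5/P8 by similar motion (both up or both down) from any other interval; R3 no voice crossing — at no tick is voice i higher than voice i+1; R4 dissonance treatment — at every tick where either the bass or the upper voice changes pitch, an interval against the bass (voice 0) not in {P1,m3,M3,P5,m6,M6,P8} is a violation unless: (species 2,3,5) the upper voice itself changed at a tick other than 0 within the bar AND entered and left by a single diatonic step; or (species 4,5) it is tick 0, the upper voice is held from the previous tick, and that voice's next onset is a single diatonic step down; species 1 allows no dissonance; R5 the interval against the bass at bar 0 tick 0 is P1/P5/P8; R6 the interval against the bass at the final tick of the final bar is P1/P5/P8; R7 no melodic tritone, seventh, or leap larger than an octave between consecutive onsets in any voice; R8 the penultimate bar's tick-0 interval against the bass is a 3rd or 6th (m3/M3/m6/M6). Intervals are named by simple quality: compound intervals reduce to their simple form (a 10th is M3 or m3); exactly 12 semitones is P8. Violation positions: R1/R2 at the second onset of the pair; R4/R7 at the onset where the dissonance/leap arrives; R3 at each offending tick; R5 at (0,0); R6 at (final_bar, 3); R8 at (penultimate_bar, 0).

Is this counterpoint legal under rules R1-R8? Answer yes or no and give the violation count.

bar 0: v0=G3 v1=G4 (P8)
bar 1: v0=B3 v1=D4 (m3)
bar 2: v0=A3 v1=C4 (m3)
bar 3: v0=F3 v1=D4 (M6)
bar 4: v0=G3 v1=E4 (M6)
bar 5: v0=F3 v1=D4 (M6)
bar 6: v0=G3 v1=G4 (P8)
  R2 @ bar6.0: F3/A3 M3 -> G3/G4 P8 similar
  R7 @ bar6.0: A3->G4 leap 10st

No (2 violations)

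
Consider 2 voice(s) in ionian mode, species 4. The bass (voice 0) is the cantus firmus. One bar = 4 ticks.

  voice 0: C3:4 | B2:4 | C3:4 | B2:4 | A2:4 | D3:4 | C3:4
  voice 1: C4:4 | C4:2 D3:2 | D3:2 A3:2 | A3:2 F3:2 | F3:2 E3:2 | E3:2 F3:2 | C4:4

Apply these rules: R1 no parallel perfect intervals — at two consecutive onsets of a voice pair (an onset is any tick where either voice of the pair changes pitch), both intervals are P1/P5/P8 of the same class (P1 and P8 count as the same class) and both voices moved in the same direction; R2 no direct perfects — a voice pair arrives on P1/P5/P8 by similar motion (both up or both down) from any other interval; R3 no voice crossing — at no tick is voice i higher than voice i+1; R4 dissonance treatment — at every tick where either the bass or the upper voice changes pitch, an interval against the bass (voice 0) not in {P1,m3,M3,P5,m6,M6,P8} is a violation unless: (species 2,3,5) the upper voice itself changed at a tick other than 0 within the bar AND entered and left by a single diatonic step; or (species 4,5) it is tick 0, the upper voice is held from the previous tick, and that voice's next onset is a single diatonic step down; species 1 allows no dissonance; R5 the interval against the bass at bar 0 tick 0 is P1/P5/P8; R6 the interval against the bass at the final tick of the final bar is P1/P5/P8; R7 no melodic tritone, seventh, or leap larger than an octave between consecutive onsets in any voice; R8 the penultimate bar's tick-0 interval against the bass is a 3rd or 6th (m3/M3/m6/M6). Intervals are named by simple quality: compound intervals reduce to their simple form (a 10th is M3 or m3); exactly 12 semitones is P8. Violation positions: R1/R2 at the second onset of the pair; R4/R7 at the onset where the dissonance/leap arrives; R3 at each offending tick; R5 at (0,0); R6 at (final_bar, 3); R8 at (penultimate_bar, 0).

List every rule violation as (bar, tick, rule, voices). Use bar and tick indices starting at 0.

bar 0: v0=C3 v1=C4 downbeat P8
bar 1: v0=B2 v1=C4 downbeat m2
bar 2: v0=C3 v1=D3 downbeat M2
bar 3: v0=B2 v1=A3 downbeat m7
bar 4: v0=A2 v1=F3 downbeat m6
bar 5: v0=D3 v1=E3 downbeat M2
bar 6: v0=C3 v1=C4 downbeat P8
  -> R4 @ bar 1 tick 0 v(0, 1): B2/C4 m2 untreated
  -> R7 @ bar 1 tick 2 v(1,): C4->D3 leap 10st
  -> R4 @ bar 2 tick 0 v(0, 1): C3/D3 M2 untreated
  -> R4 @ bar 3 tick 0 v(0, 1): B2/A3 m7 untreated
  -> R4 @ bar 3 tick 2 v(0, 1): B2/F3 TT untreated
  -> R4 @ bar 5 tick 0 v(0, 1): D3/E3 M2 untreated
  -> R8 @ bar 5 tick 0 v(0, 1): penult M2 not 3rd/6th

(1, 0, R4, (0, 1))
(1, 2, R7, (1,))
(2, 0, R4, (0, 1))
(3, 0, R4, (0, 1))
(3, 2, R4, (0, 1))
(5, 0, R4, (0, 1))
(5, 0, R8, (0, 1))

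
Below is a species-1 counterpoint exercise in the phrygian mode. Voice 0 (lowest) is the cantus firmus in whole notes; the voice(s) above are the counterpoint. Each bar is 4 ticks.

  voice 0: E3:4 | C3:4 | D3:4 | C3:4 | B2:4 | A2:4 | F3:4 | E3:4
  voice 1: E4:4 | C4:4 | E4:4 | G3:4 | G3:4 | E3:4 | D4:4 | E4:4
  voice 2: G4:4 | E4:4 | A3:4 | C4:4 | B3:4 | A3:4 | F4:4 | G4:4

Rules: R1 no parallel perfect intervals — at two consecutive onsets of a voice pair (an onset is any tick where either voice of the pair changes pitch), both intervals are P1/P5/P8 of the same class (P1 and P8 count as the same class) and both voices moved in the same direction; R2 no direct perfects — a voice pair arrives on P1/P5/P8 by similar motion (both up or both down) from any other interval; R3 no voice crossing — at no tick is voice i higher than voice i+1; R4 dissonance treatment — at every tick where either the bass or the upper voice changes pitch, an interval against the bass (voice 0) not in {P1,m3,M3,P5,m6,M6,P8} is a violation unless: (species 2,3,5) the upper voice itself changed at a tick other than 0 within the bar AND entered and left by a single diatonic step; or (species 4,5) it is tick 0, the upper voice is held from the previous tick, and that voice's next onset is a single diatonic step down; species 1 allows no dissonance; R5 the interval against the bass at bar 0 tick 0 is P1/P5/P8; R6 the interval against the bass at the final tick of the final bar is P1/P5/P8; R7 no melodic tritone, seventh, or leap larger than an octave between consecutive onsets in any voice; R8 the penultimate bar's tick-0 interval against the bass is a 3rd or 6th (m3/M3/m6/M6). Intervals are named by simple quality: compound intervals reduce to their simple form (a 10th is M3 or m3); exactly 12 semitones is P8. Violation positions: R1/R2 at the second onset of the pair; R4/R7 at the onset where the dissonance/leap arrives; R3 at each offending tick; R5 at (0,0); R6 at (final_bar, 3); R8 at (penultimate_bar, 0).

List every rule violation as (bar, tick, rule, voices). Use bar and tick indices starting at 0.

bar 0: v0=E3 v1=E4 v2=G4 downbeat m3
bar 1: v0=C3 v1=C4 v2=E4 downbeat M3
bar 2: v0=D3 v1=E4 v2=A3 downbeat P5
bar 3: v0=C3 v1=G3 v2=C4 downbeat P8
bar 4: v0=B2 v1=G3 v2=B3 downbeat P8
bar 5: v0=A2 v1=E3 v2=A3 downbeat P8
bar 6: v0=F3 v1=D4 v2=F4 downbeat P8
bar 7: v0=E3 v1=E4 v2=G4 downbeat m3
  -> R5 @ bar 0 tick 0 v(0, 2): opens on m3
  -> R1 @ bar 1 tick 0 v(0, 1): E3/E4 P8 -> C3/C4 P8 similar
  -> R3 @ bar 2 tick 0 v(1, 2): E4 above A3
  -> R4 @ bar 2 tick 0 v(0, 1): D3/E4 M2 untreated
  -> R3 @ bar 2 tick 1 v(1, 2): E4 above A3
  -> R3 @ bar 2 tick 2 v(1, 2): E4 above A3
  -> R3 @ bar 2 tick 3 v(1, 2): E4 above A3
  -> R2 @ bar 3 tick 0 v(0, 1): D3/E4 M2 -> C3/G3 P5 similar
  -> R1 @ bar 4 tick 0 v(0, 2): C3/C4 P8 -> B2/B3 P8 similar
  -> R1 @ bar 5 tick 0 v(0, 2): B2/B3 P8 -> A2/A3 P8 similar
  -> R2 @ bar 5 tick 0 v(0, 1): B2/G3 m6 -> A2/E3 P5 similar
  -> R1 @ bar 6 tick 0 v(0, 2): A2/A3 P8 -> F3/F4 P8 similar
  -> R7 @ bar 6 tick 0 v(1,): E3->D4 leap 10st
  -> R8 @ bar 6 tick 0 v(0, 2): penult P8 not 3rd/6th
  -> R6 @ bar 7 tick 3 v(0, 2): closes on m3

(0, 0, R5, (0, 2))
(1, 0, R1, (0, 1))
(2, 0, R3, (1, 2))
(2, 0, R4, (0, 1))
(2, 1, R3, (1, 2))
(2, 2, R3, (1, 2))
(2, 3, R3, (1, 2))
(3, 0, R2, (0, 1))
(4, 0, R1, (0, 2))
(5, 0, R1, (0, 2))
(5, 0, R2, (0, 1))
(6, 0, R1, (0, 2))
(6, 0, R7, (1,))
(6, 0, R8, (0, 2))
(7, 3, R6, (0, 2))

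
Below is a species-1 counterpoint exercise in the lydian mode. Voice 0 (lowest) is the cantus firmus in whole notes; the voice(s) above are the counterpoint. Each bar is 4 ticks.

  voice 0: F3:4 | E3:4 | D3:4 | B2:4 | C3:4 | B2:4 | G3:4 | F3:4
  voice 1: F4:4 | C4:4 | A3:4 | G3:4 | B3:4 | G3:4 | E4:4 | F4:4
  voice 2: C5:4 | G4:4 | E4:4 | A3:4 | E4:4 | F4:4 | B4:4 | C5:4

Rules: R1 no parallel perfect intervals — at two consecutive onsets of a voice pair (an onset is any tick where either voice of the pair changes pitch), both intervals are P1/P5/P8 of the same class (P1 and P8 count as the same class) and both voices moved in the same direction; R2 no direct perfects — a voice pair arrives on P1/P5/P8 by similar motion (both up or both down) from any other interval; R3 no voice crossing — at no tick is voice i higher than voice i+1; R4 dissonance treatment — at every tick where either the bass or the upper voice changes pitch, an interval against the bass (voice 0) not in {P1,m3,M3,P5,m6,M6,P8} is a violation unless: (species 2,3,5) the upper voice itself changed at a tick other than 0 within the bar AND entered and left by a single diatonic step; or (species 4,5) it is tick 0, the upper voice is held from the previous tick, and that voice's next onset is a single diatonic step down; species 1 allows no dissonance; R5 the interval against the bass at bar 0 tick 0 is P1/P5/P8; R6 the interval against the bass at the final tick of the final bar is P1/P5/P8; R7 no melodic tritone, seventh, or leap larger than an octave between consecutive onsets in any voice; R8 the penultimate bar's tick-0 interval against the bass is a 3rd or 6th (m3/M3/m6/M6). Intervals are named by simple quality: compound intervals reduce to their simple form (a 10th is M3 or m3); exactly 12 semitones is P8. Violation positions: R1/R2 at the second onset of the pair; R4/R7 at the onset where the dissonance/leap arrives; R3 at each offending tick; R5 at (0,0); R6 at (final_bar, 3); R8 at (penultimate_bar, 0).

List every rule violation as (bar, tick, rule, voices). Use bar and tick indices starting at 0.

bar 0: v0=F3 v1=F4 v2=C5 downbeat P5
bar 1: v0=E3 v1=C4 v2=G4 downbeat m3
bar 2: v0=D3 v1=A3 v2=E4 downbeat M2
bar 3: v0=B2 v1=G3 v2=A3 downbeat m7
bar 4: v0=C3 v1=B3 v2=E4 downbeat M3
bar 5: v0=B2 v1=G3 v2=F4 downbeat TT
bar 6: v0=G3 v1=E4 v2=B4 downbeat M3
bar 7: v0=F3 v1=F4 v2=C5 downbeat P5
  -> R1 @ bar 1 tick 0 v(1, 2): F4/C5 P5 -> C4/G4 P5 similar
  -> R1 @ bar 2 tick 0 v(1, 2): C4/G4 P5 -> A3/E4 P5 similar
  -> R2 @ bar 2 tick 0 v(0, 1): E3/C4 m6 -> D3/A3 P5 similar
  -> R4 @ bar 2 tick 0 v(0, 2): D3/E4 M2 untreated
  -> R4 @ bar 3 tick 0 v(0, 2): B2/A3 m7 untreated
  -> R4 @ bar 4 tick 0 v(0, 1): C3/B3 M7 untreated
  -> R4 @ bar 5 tick 0 v(0, 2): B2/F4 TT untreated
  -> R2 @ bar 6 tick 0 v(1, 2): G3/F4 m7 -> E4/B4 P5 similar
  -> R7 @ bar 6 tick 0 v(2,): F4->B4 leap 6st
  -> R1 @ bar 7 tick 0 v(1, 2): E4/B4 P5 -> F4/C5 P5 similar

(1, 0, R1, (1, 2))
(2, 0, R1, (1, 2))
(2, 0, R2, (0, 1))
(2, 0, R4, (0, 2))
(3, 0, R4, (0, 2))
(4, 0, R4, (0, 1))
(5, 0, R4, (0, 2))
(6, 0, R2, (1, 2))
(6, 0, R7, (2,))
(7, 0, R1, (1, 2))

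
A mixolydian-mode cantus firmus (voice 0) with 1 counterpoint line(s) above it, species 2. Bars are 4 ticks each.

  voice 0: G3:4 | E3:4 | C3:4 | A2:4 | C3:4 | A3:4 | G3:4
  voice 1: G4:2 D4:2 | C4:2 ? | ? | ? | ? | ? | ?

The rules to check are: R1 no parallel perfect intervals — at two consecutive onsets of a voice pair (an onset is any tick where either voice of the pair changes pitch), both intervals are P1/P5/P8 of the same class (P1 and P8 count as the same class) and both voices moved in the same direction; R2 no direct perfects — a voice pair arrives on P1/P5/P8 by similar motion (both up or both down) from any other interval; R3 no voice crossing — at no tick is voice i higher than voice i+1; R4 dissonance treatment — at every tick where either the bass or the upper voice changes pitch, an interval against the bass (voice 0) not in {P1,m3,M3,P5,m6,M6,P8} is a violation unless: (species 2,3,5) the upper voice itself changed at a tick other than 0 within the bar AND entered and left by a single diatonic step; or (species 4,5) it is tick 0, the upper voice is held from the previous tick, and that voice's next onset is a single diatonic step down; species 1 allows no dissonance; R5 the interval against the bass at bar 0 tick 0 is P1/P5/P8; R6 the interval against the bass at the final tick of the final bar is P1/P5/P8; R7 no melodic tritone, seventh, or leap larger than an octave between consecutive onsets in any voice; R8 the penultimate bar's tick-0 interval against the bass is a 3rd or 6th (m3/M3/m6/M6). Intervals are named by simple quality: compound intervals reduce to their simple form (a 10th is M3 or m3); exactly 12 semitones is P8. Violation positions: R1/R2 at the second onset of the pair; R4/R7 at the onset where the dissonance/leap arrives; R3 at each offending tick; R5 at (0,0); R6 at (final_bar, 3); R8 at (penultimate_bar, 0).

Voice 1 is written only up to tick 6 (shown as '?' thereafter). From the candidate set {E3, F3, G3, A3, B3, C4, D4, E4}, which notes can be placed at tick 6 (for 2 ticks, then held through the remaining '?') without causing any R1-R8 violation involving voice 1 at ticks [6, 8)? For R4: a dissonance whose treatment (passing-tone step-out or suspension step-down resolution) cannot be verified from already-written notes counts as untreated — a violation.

E3: legal
F3: violates R4
G3: legal
A3: violates R4
B3: legal
C4: legal
D4: violates R4
E4: legal

{B3, C4, E3, E4, G3}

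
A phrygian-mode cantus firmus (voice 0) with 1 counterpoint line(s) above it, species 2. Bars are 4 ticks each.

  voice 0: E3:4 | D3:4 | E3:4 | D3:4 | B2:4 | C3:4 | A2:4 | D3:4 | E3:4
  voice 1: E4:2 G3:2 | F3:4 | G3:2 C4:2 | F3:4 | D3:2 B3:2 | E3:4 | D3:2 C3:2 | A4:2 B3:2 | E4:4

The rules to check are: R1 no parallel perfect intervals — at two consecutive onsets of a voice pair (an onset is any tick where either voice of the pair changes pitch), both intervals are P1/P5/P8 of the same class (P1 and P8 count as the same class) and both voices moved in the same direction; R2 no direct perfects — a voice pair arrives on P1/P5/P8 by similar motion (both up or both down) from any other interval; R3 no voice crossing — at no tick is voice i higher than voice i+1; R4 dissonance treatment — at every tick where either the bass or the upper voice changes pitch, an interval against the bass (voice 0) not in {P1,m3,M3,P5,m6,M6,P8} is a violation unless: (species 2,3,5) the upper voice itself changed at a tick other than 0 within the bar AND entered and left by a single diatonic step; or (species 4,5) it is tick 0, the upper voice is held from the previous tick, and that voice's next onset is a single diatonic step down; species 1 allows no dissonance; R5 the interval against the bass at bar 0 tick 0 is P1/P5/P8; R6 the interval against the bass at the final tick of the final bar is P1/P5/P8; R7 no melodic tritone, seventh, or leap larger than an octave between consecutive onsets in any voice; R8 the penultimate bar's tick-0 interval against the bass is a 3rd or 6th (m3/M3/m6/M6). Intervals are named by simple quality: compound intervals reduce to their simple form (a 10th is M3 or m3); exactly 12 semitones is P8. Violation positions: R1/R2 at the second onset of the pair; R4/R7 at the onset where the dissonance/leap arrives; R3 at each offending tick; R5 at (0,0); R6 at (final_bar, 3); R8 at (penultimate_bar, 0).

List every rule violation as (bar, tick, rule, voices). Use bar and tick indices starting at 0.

bar 0: v0=E3 v1=E4 downbeat P8
bar 1: v0=D3 v1=F3 downbeat m3
bar 2: v0=E3 v1=G3 downbeat m3
bar 3: v0=D3 v1=F3 downbeat m3
bar 4: v0=B2 v1=D3 downbeat m3
bar 5: v0=C3 v1=E3 downbeat M3
bar 6: v0=A2 v1=D3 downbeat P4
bar 7: v0=D3 v1=A4 downbeat P5
bar 8: v0=E3 v1=E4 downbeat P8
  -> R4 @ bar 6 tick 0 v(0, 1): A2/D3 P4 untreated
  -> R2 @ bar 7 tick 0 v(0, 1): A2/C3 m3 -> D3/A4 P5 similar
  -> R7 @ bar 7 tick 0 v(1,): C3->A4 leap 21st
  -> R8 @ bar 7 tick 0 v(0, 1): penult P5 not 3rd/6th
  -> R7 @ bar 7 tick 2 v(1,): A4->B3 leap 10st
  -> R2 @ bar 8 tick 0 v(0, 1): D3/B3 M6 -> E3/E4 P8 similar

(6, 0, R4, (0, 1))
(7, 0, R2, (0, 1))
(7, 0, R7, (1,))
(7, 0, R8, (0, 1))
(7, 2, R7, (1,))
(8, 0, R2, (0, 1))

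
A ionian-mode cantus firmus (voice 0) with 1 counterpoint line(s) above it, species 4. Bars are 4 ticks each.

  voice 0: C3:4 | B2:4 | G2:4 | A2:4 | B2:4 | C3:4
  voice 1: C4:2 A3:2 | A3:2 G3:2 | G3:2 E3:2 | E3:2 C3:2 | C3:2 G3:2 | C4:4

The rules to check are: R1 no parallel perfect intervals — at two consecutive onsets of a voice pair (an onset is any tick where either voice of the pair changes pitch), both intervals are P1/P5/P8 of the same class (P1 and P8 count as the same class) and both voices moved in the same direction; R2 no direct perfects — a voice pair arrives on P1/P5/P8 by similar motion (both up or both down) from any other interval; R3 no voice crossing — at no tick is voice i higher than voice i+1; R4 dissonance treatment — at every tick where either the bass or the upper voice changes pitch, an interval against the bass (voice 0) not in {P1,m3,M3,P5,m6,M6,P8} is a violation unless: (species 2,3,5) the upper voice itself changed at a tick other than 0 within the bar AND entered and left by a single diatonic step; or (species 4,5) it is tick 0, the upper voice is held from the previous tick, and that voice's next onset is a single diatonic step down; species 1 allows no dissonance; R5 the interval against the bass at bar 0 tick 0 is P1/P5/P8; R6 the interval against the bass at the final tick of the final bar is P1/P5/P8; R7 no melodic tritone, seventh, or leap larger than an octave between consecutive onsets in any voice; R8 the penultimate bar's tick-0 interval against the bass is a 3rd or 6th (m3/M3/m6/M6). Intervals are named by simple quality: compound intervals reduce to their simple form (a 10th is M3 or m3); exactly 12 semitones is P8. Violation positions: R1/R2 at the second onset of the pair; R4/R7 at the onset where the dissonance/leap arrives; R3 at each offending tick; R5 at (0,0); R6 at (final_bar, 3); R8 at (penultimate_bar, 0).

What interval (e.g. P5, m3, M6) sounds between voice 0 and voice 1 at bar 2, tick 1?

P8

voice 0=G2 voice 1=G3 -> P8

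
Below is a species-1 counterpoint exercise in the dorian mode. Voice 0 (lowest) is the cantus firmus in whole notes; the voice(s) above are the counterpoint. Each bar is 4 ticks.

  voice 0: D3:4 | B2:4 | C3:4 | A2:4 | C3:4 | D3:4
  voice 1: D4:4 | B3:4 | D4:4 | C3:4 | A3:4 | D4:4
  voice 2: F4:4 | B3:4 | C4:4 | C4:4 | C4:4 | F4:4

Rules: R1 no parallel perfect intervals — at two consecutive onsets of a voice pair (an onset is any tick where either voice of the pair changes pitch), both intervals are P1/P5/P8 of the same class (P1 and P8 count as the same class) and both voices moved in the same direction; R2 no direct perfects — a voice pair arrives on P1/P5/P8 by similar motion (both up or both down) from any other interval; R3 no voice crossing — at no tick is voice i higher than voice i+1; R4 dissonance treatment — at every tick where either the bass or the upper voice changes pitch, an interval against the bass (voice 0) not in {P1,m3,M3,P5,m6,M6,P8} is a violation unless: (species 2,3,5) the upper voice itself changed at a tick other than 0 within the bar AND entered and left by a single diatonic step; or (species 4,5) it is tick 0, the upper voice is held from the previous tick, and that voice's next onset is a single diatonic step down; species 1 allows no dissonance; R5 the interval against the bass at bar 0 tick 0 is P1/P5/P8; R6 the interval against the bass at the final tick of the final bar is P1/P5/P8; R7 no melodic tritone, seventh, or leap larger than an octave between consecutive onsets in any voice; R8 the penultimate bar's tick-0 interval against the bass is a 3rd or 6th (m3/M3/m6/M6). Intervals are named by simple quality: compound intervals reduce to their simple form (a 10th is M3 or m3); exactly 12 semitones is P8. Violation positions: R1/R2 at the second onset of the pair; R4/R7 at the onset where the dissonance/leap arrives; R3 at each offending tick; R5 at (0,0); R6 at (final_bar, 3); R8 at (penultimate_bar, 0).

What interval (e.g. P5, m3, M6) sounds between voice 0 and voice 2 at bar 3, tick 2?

voice 0=A2 voice 2=C4 -> m3

m3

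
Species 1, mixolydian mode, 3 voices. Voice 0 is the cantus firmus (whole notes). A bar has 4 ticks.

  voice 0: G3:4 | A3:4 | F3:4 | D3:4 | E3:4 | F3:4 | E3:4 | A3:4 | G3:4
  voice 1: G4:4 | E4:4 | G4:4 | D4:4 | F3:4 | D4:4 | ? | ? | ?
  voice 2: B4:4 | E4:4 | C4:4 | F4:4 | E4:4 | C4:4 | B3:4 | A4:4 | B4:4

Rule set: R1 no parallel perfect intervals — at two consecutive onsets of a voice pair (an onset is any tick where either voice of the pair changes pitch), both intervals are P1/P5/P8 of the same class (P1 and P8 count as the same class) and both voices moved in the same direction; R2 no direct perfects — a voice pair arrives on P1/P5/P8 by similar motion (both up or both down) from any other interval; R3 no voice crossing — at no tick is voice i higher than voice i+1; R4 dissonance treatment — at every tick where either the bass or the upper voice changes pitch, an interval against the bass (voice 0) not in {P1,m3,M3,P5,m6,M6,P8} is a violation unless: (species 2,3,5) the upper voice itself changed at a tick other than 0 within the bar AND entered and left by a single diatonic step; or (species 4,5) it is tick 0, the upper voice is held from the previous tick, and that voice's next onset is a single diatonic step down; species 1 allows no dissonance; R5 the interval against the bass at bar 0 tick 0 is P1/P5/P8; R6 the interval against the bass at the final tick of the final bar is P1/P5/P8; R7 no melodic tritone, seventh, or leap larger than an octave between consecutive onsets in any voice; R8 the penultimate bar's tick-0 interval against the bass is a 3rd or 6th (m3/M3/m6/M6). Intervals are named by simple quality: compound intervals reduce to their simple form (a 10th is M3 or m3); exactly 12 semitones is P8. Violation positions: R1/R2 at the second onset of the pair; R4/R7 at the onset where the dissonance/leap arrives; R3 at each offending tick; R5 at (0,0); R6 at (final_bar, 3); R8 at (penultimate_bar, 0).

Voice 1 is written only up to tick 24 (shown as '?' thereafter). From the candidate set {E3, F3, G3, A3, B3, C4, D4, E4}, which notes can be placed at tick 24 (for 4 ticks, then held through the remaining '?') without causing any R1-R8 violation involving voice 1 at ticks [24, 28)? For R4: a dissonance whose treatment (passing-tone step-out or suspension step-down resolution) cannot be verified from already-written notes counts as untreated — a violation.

{G3}

E3: violates R2,R7
F3: violates R4
G3: legal
A3: violates R4
B3: violates R2
C4: violates R3
D4: violates R3,R4
E4: violates R3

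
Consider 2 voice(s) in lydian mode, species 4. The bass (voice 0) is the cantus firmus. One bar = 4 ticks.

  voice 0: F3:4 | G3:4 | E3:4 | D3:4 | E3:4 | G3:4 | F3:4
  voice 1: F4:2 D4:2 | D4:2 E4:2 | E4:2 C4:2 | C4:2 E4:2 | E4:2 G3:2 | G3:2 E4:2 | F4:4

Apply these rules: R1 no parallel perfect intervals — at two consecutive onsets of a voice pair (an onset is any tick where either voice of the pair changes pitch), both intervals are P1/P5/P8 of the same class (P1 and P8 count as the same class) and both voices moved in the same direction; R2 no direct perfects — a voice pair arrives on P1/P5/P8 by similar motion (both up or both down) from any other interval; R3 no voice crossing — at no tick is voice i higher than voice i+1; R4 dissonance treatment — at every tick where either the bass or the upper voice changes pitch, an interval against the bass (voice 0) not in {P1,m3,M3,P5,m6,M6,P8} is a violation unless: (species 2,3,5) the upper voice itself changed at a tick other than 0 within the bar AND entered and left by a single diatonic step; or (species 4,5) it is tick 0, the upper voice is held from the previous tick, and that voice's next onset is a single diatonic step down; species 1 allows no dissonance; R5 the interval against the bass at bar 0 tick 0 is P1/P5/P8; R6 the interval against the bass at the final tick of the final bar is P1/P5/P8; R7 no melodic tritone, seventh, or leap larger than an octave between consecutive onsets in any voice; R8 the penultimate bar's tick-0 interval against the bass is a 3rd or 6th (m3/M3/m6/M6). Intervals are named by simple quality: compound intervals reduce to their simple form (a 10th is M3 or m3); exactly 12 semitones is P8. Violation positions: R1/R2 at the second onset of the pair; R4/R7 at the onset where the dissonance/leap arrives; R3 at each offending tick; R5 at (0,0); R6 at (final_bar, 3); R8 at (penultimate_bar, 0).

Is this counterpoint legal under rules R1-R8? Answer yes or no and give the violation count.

No (3 violations)

bar 0: v0=F3 v1=F4 (P8)
bar 1: v0=G3 v1=D4 (P5)
bar 2: v0=E3 v1=E4 (P8)
bar 3: v0=D3 v1=C4 (m7)
bar 4: v0=E3 v1=E4 (P8)
bar 5: v0=G3 v1=G3 (P1)
bar 6: v0=F3 v1=F4 (P8)
  R4 @ bar3.0: D3/C4 m7 untreated
  R4 @ bar3.2: D3/E4 M2 untreated
  R8 @ bar5.0: penult P1 not 3rd/6th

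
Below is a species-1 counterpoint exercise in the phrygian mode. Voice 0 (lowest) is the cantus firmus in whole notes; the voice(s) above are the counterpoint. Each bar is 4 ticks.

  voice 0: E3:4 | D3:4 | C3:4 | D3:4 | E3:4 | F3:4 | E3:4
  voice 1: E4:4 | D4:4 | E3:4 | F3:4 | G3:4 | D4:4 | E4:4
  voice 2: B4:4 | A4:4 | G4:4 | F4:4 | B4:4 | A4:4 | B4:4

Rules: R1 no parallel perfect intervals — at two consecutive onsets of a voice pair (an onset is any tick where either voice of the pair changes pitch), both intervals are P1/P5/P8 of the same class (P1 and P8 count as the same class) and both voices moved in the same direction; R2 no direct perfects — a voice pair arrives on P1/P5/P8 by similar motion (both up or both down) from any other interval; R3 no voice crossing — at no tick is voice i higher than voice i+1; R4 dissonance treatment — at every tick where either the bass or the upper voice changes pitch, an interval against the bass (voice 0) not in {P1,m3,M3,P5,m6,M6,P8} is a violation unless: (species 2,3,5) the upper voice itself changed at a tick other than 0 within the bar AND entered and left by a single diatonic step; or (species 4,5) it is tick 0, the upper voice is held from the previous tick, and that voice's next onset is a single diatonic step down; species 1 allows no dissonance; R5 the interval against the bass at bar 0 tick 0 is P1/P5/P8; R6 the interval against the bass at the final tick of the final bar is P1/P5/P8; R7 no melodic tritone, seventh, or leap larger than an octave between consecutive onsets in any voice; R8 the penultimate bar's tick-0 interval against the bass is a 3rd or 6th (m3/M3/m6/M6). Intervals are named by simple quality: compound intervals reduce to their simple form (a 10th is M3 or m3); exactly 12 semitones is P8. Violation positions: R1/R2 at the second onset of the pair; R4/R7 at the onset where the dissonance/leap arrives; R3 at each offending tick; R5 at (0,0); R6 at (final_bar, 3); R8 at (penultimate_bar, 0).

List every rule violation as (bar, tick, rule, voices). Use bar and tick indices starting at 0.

(1, 0, R1, (0, 1))
(1, 0, R1, (0, 2))
(1, 0, R1, (1, 2))
(2, 0, R1, (0, 2))
(2, 0, R7, (1,))
(4, 0, R2, (0, 2))
(4, 0, R7, (2,))
(6, 0, R1, (1, 2))

bar 0: v0=E3 v1=E4 v2=B4 downbeat P5
bar 1: v0=D3 v1=D4 v2=A4 downbeat P5
bar 2: v0=C3 v1=E3 v2=G4 downbeat P5
bar 3: v0=D3 v1=F3 v2=F4 downbeat m3
bar 4: v0=E3 v1=G3 v2=B4 downbeat P5
bar 5: v0=F3 v1=D4 v2=A4 downbeat M3
bar 6: v0=E3 v1=E4 v2=B4 downbeat P5
  -> R1 @ bar 1 tick 0 v(0, 1): E3/E4 P8 -> D3/D4 P8 similar
  -> R1 @ bar 1 tick 0 v(0, 2): E3/B4 P5 -> D3/A4 P5 similar
  -> R1 @ bar 1 tick 0 v(1, 2): E4/B4 P5 -> D4/A4 P5 similar
  -> R1 @ bar 2 tick 0 v(0, 2): D3/A4 P5 -> C3/G4 P5 similar
  -> R7 @ bar 2 tick 0 v(1,): D4->E3 leap 10st
  -> R2 @ bar 4 tick 0 v(0, 2): D3/F4 m3 -> E3/B4 P5 similar
  -> R7 @ bar 4 tick 0 v(2,): F4->B4 leap 6st
  -> R1 @ bar 6 tick 0 v(1, 2): D4/A4 P5 -> E4/B4 P5 similar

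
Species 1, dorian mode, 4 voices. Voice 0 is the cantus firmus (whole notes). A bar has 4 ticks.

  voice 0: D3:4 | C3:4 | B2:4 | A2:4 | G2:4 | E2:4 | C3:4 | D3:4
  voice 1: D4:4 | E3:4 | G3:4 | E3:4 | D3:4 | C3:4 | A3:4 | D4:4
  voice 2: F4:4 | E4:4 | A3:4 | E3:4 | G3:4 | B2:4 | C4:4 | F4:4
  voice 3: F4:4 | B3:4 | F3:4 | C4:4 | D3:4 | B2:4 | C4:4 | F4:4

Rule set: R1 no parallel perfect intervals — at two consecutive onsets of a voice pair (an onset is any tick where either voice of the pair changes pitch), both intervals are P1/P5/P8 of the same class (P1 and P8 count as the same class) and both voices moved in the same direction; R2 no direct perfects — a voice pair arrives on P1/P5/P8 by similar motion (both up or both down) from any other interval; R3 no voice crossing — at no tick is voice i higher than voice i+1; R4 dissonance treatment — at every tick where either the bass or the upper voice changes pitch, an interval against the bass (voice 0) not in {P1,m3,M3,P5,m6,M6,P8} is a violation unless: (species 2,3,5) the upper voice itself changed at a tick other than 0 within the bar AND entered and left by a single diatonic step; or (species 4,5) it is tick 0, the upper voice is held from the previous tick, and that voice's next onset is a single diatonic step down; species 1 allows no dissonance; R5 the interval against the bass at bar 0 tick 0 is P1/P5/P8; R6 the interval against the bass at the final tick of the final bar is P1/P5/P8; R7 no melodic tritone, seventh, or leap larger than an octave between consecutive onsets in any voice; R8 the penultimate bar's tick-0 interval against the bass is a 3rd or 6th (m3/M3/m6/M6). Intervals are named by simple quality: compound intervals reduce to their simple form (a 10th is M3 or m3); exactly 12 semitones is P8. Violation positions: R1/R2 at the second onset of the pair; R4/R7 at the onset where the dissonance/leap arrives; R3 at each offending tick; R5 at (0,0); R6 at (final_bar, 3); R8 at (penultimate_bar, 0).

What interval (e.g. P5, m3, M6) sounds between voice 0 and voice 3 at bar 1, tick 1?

voice 0=C3 voice 3=B3 -> M7

M7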